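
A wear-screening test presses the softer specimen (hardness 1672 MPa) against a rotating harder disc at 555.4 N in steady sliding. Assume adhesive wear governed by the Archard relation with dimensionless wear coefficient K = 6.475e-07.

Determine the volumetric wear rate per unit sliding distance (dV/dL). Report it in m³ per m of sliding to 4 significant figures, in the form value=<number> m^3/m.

value=2.151e-13 m^3/m

Intermediates are shown rounded, and the computation carries exact precision; one final rounding to four significant digits.
Convert: Hardness H = 1672 MPa = 1.672e+09 Pa.
Expressed in SI base units: W = 555.4 N, H = 1.672e+09 Pa, K = 6.475e-07.
The wear rate dV/dL = K·W/H — distance-free: 6.475e-07 · 555.4 / 1.672e+09 = 2.151e-13 m³/m.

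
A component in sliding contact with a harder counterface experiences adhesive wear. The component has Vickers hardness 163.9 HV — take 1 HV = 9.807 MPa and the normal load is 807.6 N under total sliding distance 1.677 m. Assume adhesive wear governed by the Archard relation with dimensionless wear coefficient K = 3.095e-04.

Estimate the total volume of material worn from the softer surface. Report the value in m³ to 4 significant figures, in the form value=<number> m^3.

Intermediate values are printed rounded, and the computation runs at full float precision — rounded just once: 4 significant figures.
Convert: Hardness H = 163.9 HV × 9.807 MPa/HV = 1607 MPa = 1.607e+09 Pa.
In SI base units, W = 807.6 N, H = 1.607e+09 Pa, K = 3.095e-04.
Archard volume V = K·W·L/H = 3.095e-04 · 807.6 · 1.677 / 1.607e+09 = 2.608e-10 m³.

value=2.608e-10 m^3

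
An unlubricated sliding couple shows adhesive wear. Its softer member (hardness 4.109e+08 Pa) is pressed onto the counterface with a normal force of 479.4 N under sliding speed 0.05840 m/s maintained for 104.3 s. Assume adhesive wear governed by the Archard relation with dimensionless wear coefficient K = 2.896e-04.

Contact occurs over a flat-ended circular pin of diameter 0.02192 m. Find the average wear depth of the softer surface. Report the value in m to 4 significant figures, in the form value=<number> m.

value=5.454e-06 m

Shown intermediates are rounded. All working math carries full precision; one last rounding: four significant digits.
Total distance L = v·t = 0.05840 m/s × 104.3 s = 6.091 m.
Contact area A = π·d²/4 = π·(0.02192 m)²/4 = 3.774e-04 m².
In SI base units: W = 479.4 N, H = 4.109e+08 Pa, K = 2.896e-04.
Wear volume V = K·W·L/H = 2.896e-04 · 479.4 · 6.091 / 4.109e+08 = 2.058e-09 m³.
Average depth h = V/A = 2.058e-09 / 3.774e-04 = 5.454e-06 m.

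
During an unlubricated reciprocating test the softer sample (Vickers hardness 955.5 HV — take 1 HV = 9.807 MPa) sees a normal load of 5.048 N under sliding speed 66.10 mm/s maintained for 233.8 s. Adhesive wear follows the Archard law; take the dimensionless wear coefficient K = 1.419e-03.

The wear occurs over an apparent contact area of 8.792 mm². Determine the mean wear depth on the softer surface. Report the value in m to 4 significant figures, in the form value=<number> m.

value=1.344e-06 m

The intermediates are printed rounded; all working math keeps full precision — rounded just once, at four significant digits.
Sliding speed v = 66.10 mm/s = 0.06610 m/s. Sliding distance L = v·t = 0.06610 m/s × 233.8 s = 15.45 m.
Hardness H = 955.5 HV × 9.807 MPa/HV = 9371 MPa = 9.371e+09 Pa.
Contact area A = 8.792 mm² = 8.792e-06 m².
SI base units throughout: W = 5.048 N, H = 9.371e+09 Pa, K = 1.419e-03.
Apply Archard: V = K·W·L/H = 1.419e-03 · 5.048 · 15.45 / 9.371e+09 = 1.181e-11 m³.
Wear depth h = V/A = 1.181e-11 / 8.792e-06 = 1.344e-06 m.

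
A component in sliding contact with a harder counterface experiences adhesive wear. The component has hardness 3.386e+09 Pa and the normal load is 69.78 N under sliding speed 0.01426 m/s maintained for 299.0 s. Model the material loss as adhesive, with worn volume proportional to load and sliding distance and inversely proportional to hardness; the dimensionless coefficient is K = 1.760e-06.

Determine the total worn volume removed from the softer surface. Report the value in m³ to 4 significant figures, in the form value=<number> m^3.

The algebra runs at full float precision. Intermediate values are printed rounded. Rounded just once, at 4 significant figures.
Convert: Total distance L = v·t = 0.01426 m/s × 299.0 s = 4.264 m.
Working in SI base units: W = 69.78 N, H = 3.386e+09 Pa, K = 1.760e-06.
Worn volume V = K·W·L/H = 1.760e-06 · 69.78 · 4.264 / 3.386e+09 = 1.546e-13 m³.

value=1.546e-13 m^3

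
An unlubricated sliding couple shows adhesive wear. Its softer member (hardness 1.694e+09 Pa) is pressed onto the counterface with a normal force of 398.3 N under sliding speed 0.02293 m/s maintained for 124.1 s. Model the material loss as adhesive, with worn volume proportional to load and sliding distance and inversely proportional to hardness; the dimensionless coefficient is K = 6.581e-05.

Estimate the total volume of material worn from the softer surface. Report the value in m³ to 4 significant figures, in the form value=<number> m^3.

Intermediates are printed rounded — all working math keeps full float precision — one final rounding: four significant digits.
Total distance L = v·t = 0.02293 m/s × 124.1 s = 2.846 m.
SI base units throughout: W = 398.3 N, H = 1.694e+09 Pa, K = 6.581e-05.
Volume removed: V = K·W·L/H = 6.581e-05 · 398.3 · 2.846 / 1.694e+09 = 4.403e-11 m³.

value=4.403e-11 m^3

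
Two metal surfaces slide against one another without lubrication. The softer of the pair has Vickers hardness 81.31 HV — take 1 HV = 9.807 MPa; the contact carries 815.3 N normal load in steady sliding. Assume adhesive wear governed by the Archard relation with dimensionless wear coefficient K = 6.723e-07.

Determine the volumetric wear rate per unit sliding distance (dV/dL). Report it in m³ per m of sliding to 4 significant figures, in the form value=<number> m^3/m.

value=6.874e-13 m^3/m

Intermediate values are shown rounded — all working math maintains full precision, and a lone final rounding to four significant digits.
Convert: Hardness H = 81.31 HV × 9.807 MPa/HV = 797.4 MPa = 7.974e+08 Pa.
In SI base units: W = 815.3 N, H = 7.974e+08 Pa, K = 6.723e-07.
Volumetric rate dV/dL = K·W/H: 6.723e-07 · 815.3 / 7.974e+08 = 6.874e-13 m³/m.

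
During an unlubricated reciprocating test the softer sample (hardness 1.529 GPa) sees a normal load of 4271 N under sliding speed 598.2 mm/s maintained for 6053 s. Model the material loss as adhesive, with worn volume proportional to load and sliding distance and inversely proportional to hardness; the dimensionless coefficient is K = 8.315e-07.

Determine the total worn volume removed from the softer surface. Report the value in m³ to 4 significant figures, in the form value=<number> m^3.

value=8.410e-09 m^3

Intermediates appear rounded; the computation maintains full precision, and one final rounding, at four significant digits.
Sliding speed v = 598.2 mm/s = 0.5982 m/s. The distance L = v·t = 0.5982 m/s × 6053 s = 3621 m.
Hardness H = 1.529 GPa = 1.529e+09 Pa.
SI base units throughout: W = 4271 N, H = 1.529e+09 Pa, K = 8.315e-07.
Worn volume V = K·W·L/H = 8.315e-07 · 4271 · 3621 / 1.529e+09 = 8.410e-09 m³.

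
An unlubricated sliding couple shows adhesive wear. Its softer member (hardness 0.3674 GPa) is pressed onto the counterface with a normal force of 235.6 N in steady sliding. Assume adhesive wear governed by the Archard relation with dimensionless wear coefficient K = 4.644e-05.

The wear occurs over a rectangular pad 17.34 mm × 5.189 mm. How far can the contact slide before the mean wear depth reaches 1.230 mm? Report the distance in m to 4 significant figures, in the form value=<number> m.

value=3716 m

The computation carries exact precision; the intermediates are displayed rounded. Rounded once at the end: 4 significant figures.
Convert: Hardness H = 0.3674 GPa = 3.674e+08 Pa.
Convert: Pad sides 17.34 mm × 5.189 mm = 0.01734 m × 0.005189 m. Contact area A = 0.01734 m × 0.005189 m = 8.998e-05 m².
Convert: Depth limit h_lim = 1.230 mm = 0.001230 m.
As SI base values: W = 235.6 N, H = 3.674e+08 Pa, K = 4.644e-05.
Limit volume V_lim = h_lim·A = 0.001230 · 8.998e-05 = 1.107e-07 m³.
Inverting, life L = V_lim·H/(K·W) = 1.107e-07 · 3.674e+08 / (4.644e-05 · 235.6) = 3716 m.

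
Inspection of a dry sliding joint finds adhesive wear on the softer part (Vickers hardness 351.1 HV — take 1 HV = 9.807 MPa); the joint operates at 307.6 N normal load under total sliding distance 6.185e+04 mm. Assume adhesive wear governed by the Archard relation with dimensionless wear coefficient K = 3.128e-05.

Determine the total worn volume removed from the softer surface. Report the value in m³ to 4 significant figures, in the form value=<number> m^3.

The computation keeps full precision — the intermediates are shown rounded. Rounded once at the end: four significant figures.
Convert: Distance L = 6.185e+04 mm = 61.85 m.
Convert: Hardness H = 351.1 HV × 9.807 MPa/HV = 3443 MPa = 3.443e+09 Pa.
Restated in SI base units: W = 307.6 N, H = 3.443e+09 Pa, K = 3.128e-05.
Volume removed: V = K·W·L/H = 3.128e-05 · 307.6 · 61.85 / 3.443e+09 = 1.728e-10 m³.

value=1.728e-10 m^3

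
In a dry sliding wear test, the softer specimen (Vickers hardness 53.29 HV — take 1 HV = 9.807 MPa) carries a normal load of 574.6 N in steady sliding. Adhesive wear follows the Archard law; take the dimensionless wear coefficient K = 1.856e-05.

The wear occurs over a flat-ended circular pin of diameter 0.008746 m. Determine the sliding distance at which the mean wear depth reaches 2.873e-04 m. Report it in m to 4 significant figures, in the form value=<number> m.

All working math carries full precision, and the intermediates are displayed rounded, and rounded once at the end, at four significant figures.
Hardness H = 53.29 HV × 9.807 MPa/HV = 522.6 MPa = 5.226e+08 Pa.
Contact area A = π·d²/4 = π·(0.008746 m)²/4 = 6.008e-05 m².
SI base units throughout: W = 574.6 N, H = 5.226e+08 Pa, K = 1.856e-05.
Wearable volume V_lim = h_lim·A = 2.873e-04 · 6.008e-05 = 1.726e-08 m³.
So the life L = V_lim·H/(K·W) = 1.726e-08 · 5.226e+08 / (1.856e-05 · 574.6) = 845.8 m.

value=845.8 m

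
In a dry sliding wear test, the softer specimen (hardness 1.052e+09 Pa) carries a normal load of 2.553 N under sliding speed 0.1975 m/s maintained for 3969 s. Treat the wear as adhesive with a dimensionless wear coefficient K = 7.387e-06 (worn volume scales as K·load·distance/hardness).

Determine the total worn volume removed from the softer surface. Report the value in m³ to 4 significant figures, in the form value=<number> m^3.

value=1.405e-11 m^3

Intermediate values are displayed rounded; the computation maintains exact precision; one last rounding, at 4 significant digits.
Convert: The distance L = v·t = 0.1975 m/s × 3969 s = 783.9 m.
Restated in SI base units: W = 2.553 N, H = 1.052e+09 Pa, K = 7.387e-06.
Wear volume V = K·W·L/H = 7.387e-06 · 2.553 · 783.9 / 1.052e+09 = 1.405e-11 m³.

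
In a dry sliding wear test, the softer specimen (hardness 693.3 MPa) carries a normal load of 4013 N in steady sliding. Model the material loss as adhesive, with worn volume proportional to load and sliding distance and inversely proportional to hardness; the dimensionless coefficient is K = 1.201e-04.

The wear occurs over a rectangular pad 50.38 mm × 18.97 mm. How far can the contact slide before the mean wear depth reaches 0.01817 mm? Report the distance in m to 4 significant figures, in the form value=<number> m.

value=24.98 m

Displayed values are rounded. All working math holds exact precision, and rounded just once: four significant digits.
Convert: Hardness H = 693.3 MPa = 6.933e+08 Pa.
Convert: Pad sides 50.38 mm × 18.97 mm = 0.05038 m × 0.01897 m. Contact area A = 0.05038 m × 0.01897 m = 9.557e-04 m².
Convert: Depth limit h_lim = 0.01817 mm = 1.817e-05 m.
Working in SI base units: W = 4013 N, H = 6.933e+08 Pa, K = 1.201e-04.
Allowed volume V_lim = h_lim·A = 1.817e-05 · 9.557e-04 = 1.737e-08 m³.
Life L = V_lim·H/(K·W) = 1.737e-08 · 6.933e+08 / (1.201e-04 · 4013) = 24.98 m.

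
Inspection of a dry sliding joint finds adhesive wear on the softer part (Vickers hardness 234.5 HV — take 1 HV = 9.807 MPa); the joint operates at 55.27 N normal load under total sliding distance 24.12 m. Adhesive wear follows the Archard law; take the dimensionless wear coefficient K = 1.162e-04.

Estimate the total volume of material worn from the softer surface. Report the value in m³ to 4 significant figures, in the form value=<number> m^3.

Every step holds exact precision, and the intermediates are printed rounded; one last rounding to four significant figures.
Convert: Hardness H = 234.5 HV × 9.807 MPa/HV = 2300 MPa = 2.300e+09 Pa.
Working in SI base units: W = 55.27 N, H = 2.300e+09 Pa, K = 1.162e-04.
Apply Archard: V = K·W·L/H = 1.162e-04 · 55.27 · 24.12 / 2.300e+09 = 6.736e-11 m³.

value=6.736e-11 m^3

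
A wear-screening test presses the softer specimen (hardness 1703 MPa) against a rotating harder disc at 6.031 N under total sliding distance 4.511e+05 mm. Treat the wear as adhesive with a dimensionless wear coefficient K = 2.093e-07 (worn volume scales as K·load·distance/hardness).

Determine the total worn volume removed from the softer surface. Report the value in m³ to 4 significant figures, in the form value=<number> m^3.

Intermediates appear rounded; each operation runs at exact precision — rounded once at the end: 4 significant digits.
Convert: Total distance L = 4.511e+05 mm = 451.1 m.
Convert: Hardness H = 1703 MPa = 1.703e+09 Pa.
In SI base units, W = 6.031 N, H = 1.703e+09 Pa, K = 2.093e-07.
Archard relation: V = K·W·L/H = 2.093e-07 · 6.031 · 451.1 / 1.703e+09 = 3.344e-13 m³.

value=3.344e-13 m^3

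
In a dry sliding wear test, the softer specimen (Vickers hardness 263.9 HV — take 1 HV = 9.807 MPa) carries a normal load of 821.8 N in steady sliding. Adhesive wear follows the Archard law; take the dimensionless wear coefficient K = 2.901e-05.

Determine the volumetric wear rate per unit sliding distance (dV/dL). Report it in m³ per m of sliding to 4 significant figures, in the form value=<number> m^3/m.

The algebra maintains exact precision. Intermediates are printed rounded, and rounded just once, at four significant figures.
Hardness H = 263.9 HV × 9.807 MPa/HV = 2588 MPa = 2.588e+09 Pa.
Collected in SI base units: W = 821.8 N, H = 2.588e+09 Pa, K = 2.901e-05.
Rate of wear dV/dL = K·W/H, so: 2.901e-05 · 821.8 / 2.588e+09 = 9.212e-12 m³/m.

value=9.212e-12 m^3/m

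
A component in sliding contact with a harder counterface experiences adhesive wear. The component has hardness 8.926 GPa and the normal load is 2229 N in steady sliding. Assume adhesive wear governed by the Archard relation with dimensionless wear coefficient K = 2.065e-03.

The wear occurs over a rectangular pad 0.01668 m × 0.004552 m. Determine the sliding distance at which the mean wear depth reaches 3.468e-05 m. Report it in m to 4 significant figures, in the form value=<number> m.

Each operation holds full float precision, and intermediate values are displayed rounded; rounded once at the end, at four significant figures.
Hardness H = 8.926 GPa = 8.926e+09 Pa.
Contact area A = 0.01668 m × 0.004552 m = 7.593e-05 m².
Working in SI base units: W = 2229 N, H = 8.926e+09 Pa, K = 2.065e-03.
Allowed volume V_lim = h_lim·A = 3.468e-05 · 7.593e-05 = 2.633e-09 m³.
Life L = V_lim·H/(K·W) = 2.633e-09 · 8.926e+09 / (2.065e-03 · 2229) = 5.106 m.

value=5.106 m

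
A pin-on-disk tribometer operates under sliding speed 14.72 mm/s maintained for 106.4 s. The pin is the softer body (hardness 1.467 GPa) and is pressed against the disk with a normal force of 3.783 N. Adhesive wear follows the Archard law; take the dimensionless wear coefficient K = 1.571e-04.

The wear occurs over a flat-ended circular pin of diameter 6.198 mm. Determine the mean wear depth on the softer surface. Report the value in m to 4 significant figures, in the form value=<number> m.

Each operation maintains full precision. Printed values are rounded — a single final rounding, at 4 significant digits.
Convert: Sliding speed v = 14.72 mm/s = 0.01472 m/s. Total distance L = v·t = 0.01472 m/s × 106.4 s = 1.566 m.
Convert: Hardness H = 1.467 GPa = 1.467e+09 Pa.
Convert: Pin diameter d = 6.198 mm = 0.006198 m. Contact area A = π·d²/4 = π·(0.006198 m)²/4 = 3.017e-05 m².
In SI base units: W = 3.783 N, H = 1.467e+09 Pa, K = 1.571e-04.
By Archard's law, V = K·W·L/H = 1.571e-04 · 3.783 · 1.566 / 1.467e+09 = 6.345e-13 m³.
Average depth h = V/A = 6.345e-13 / 3.017e-05 = 2.103e-08 m.

value=2.103e-08 m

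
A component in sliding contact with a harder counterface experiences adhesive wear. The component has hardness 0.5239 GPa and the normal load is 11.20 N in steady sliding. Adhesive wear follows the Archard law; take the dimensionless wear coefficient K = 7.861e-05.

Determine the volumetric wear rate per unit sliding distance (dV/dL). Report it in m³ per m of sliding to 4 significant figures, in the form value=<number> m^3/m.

value=1.681e-12 m^3/m

The intermediates are displayed rounded. The algebra runs at full precision; a lone final rounding: 4 significant figures.
Hardness H = 0.5239 GPa = 5.239e+08 Pa.
Expressed in SI base units: W = 11.20 N, H = 5.239e+08 Pa, K = 7.861e-05.
The wear rate dV/dL = K·W/H, per unit distance: 7.861e-05 · 11.20 / 5.239e+08 = 1.681e-12 m³/m.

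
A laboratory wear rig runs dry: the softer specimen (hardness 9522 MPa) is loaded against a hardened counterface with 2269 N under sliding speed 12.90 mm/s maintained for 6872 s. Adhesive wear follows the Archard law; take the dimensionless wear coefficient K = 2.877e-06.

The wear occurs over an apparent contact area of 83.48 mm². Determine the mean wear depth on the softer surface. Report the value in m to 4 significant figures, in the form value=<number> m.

Intermediates are shown rounded. The algebra keeps full precision; rounded just once to four significant digits.
Convert: Sliding speed v = 12.90 mm/s = 0.01290 m/s. Path length L = v·t = 0.01290 m/s × 6872 s = 88.65 m.
Convert: Hardness H = 9522 MPa = 9.522e+09 Pa.
Convert: Contact area A = 83.48 mm² = 8.348e-05 m².
Working in SI base units: W = 2269 N, H = 9.522e+09 Pa, K = 2.877e-06.
By Archard's law, V = K·W·L/H = 2.877e-06 · 2269 · 88.65 / 9.522e+09 = 6.077e-11 m³.
Depth h = V/A = 6.077e-11 / 8.348e-05 = 7.280e-07 m.

value=7.280e-07 m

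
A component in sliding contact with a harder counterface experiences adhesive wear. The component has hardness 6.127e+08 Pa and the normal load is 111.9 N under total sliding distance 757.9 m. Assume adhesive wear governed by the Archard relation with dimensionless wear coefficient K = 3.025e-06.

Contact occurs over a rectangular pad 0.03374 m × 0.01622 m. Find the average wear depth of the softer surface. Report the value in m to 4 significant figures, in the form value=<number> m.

value=7.651e-07 m

The computation keeps full precision, and quoted intermediates are rounded, and one last rounding, at four significant digits.
Convert: Contact area A = 0.03374 m × 0.01622 m = 5.473e-04 m².
As SI base values: W = 111.9 N, H = 6.127e+08 Pa, K = 3.025e-06.
Wear volume V = K·W·L/H = 3.025e-06 · 111.9 · 757.9 / 6.127e+08 = 4.187e-10 m³.
Average depth h = V/A = 4.187e-10 / 5.473e-04 = 7.651e-07 m.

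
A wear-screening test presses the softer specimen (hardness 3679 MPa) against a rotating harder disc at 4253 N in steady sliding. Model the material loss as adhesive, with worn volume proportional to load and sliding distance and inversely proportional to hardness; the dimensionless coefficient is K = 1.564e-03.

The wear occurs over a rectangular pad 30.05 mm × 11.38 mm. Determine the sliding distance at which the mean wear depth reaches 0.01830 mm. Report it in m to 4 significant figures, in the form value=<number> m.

value=3.461 m

All arithmetic keeps full precision — intermediate values are displayed rounded, and a single final rounding, at 4 significant digits.
Convert: Hardness H = 3679 MPa = 3.679e+09 Pa.
Convert: Pad sides 30.05 mm × 11.38 mm = 0.03005 m × 0.01138 m. Contact area A = 0.03005 m × 0.01138 m = 3.420e-04 m².
Convert: Depth limit h_lim = 0.01830 mm = 1.830e-05 m.
In SI base units: W = 4253 N, H = 3.679e+09 Pa, K = 1.564e-03.
Limit volume V_lim = h_lim·A = 1.830e-05 · 3.420e-04 = 6.258e-09 m³.
So the life L = V_lim·H/(K·W) = 6.258e-09 · 3.679e+09 / (1.564e-03 · 4253) = 3.461 m.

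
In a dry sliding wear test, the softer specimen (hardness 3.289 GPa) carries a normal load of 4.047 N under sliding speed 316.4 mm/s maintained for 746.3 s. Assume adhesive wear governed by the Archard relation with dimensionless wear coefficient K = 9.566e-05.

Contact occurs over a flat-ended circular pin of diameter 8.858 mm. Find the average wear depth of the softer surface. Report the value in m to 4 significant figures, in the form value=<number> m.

value=4.510e-07 m

The computation runs at full float precision; the intermediates are printed rounded. Rounded just once, at four significant figures.
Convert: Sliding speed v = 316.4 mm/s = 0.3164 m/s. Distance covered L = v·t = 0.3164 m/s × 746.3 s = 236.1 m.
Convert: Hardness H = 3.289 GPa = 3.289e+09 Pa.
Convert: Pin diameter d = 8.858 mm = 0.008858 m. Contact area A = π·d²/4 = π·(0.008858 m)²/4 = 6.163e-05 m².
In SI base units, W = 4.047 N, H = 3.289e+09 Pa, K = 9.566e-05.
Volume removed: V = K·W·L/H = 9.566e-05 · 4.047 · 236.1 / 3.289e+09 = 2.779e-11 m³.
Wear depth h = V/A = 2.779e-11 / 6.163e-05 = 4.510e-07 m.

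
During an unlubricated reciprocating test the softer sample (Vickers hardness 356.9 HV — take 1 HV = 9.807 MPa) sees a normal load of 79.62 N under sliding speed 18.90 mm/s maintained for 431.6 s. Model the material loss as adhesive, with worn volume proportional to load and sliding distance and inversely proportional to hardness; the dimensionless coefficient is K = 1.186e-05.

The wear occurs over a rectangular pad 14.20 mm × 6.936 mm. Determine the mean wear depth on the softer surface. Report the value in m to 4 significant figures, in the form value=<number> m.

The computation carries exact precision, and intermediate values are displayed rounded — a lone final rounding to 4 significant digits.
Convert: Sliding speed v = 18.90 mm/s = 0.01890 m/s. Total distance L = v·t = 0.01890 m/s × 431.6 s = 8.157 m.
Convert: Hardness H = 356.9 HV × 9.807 MPa/HV = 3500 MPa = 3.500e+09 Pa.
Convert: Pad sides 14.20 mm × 6.936 mm = 0.01420 m × 0.006936 m. Contact area A = 0.01420 m × 0.006936 m = 9.849e-05 m².
Restated in SI base units: W = 79.62 N, H = 3.500e+09 Pa, K = 1.186e-05.
By Archard's law, V = K·W·L/H = 1.186e-05 · 79.62 · 8.157 / 3.500e+09 = 2.201e-12 m³.
Mean depth h = V/A = 2.201e-12 / 9.849e-05 = 2.234e-08 m.

value=2.234e-08 m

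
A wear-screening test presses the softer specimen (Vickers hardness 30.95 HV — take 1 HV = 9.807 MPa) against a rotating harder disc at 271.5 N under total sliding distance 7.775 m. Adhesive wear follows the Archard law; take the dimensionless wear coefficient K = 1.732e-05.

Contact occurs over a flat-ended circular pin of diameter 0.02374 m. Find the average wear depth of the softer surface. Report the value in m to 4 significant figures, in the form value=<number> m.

Every step carries full float precision. Shown intermediates are rounded. Rounded once at the end: 4 significant figures.
Hardness H = 30.95 HV × 9.807 MPa/HV = 303.5 MPa = 3.035e+08 Pa.
Contact area A = π·d²/4 = π·(0.02374 m)²/4 = 4.426e-04 m².
Collected in SI base units: W = 271.5 N, H = 3.035e+08 Pa, K = 1.732e-05.
Apply Archard: V = K·W·L/H = 1.732e-05 · 271.5 · 7.775 / 3.035e+08 = 1.205e-10 m³.
Wear depth h = V/A = 1.205e-10 / 4.426e-04 = 2.721e-07 m.

value=2.721e-07 m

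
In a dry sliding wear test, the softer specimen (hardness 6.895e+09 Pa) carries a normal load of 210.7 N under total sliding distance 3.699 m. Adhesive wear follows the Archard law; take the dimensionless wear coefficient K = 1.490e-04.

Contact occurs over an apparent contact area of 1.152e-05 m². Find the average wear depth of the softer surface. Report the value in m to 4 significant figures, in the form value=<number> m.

value=1.462e-06 m

The algebra carries full float precision — displayed values are rounded — rounded once at the end: 4 significant digits.
Restated in SI base units: W = 210.7 N, H = 6.895e+09 Pa, K = 1.490e-04.
Apply Archard: V = K·W·L/H = 1.490e-04 · 210.7 · 3.699 / 6.895e+09 = 1.684e-11 m³.
Mean depth h = V/A = 1.684e-11 / 1.152e-05 = 1.462e-06 m.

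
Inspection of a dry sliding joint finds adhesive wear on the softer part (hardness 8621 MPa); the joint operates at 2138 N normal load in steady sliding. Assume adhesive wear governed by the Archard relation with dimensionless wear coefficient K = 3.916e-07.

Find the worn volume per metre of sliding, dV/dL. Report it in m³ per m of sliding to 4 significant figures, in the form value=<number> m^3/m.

Intermediate values are displayed rounded, and every step holds full precision; one final rounding, at 4 significant digits.
Hardness H = 8621 MPa = 8.621e+09 Pa.
As SI base values: W = 2138 N, H = 8.621e+09 Pa, K = 3.916e-07.
Rate of wear dV/dL = K·W/H — distance-free: 3.916e-07 · 2138 / 8.621e+09 = 9.712e-14 m³/m.

value=9.712e-14 m^3/m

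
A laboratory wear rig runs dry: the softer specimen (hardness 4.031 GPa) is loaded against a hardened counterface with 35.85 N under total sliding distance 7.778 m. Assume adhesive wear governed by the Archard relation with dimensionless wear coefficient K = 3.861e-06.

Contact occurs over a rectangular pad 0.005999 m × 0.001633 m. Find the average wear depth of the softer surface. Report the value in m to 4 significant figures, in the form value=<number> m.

All working math carries full float precision — displayed values are rounded; a lone final rounding: 4 significant digits.
Convert: Hardness H = 4.031 GPa = 4.031e+09 Pa.
Convert: Contact area A = 0.005999 m × 0.001633 m = 9.796e-06 m².
In SI base units: W = 35.85 N, H = 4.031e+09 Pa, K = 3.861e-06.
Archard relation: V = K·W·L/H = 3.861e-06 · 35.85 · 7.778 / 4.031e+09 = 2.671e-13 m³.
Mean wear depth h = V/A = 2.671e-13 / 9.796e-06 = 2.726e-08 m.

value=2.726e-08 m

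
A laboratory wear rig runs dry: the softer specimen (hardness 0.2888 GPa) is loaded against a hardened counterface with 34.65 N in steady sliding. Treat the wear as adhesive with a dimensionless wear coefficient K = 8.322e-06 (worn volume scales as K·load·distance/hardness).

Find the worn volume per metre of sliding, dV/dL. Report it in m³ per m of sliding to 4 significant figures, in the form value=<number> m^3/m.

value=9.985e-13 m^3/m

Each operation runs at exact precision. Intermediate values appear rounded; rounded just once: 4 significant digits.
Convert: Hardness H = 0.2888 GPa = 2.888e+08 Pa.
Collected in SI base units: W = 34.65 N, H = 2.888e+08 Pa, K = 8.322e-06.
Rate of wear dV/dL = K·W/H (no L dependence): 8.322e-06 · 34.65 / 2.888e+08 = 9.985e-13 m³/m.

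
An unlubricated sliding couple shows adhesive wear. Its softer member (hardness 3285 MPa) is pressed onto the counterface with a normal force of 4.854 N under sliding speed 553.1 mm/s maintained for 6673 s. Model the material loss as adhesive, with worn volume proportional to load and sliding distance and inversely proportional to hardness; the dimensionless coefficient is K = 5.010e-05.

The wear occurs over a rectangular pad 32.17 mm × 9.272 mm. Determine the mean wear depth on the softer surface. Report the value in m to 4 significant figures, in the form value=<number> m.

The algebra maintains full float precision — the intermediates are shown rounded — rounded once at the end, at four significant digits.
Sliding speed v = 553.1 mm/s = 0.5531 m/s. Path length L = v·t = 0.5531 m/s × 6673 s = 3691 m.
Hardness H = 3285 MPa = 3.285e+09 Pa.
Pad sides 32.17 mm × 9.272 mm = 0.03217 m × 0.009272 m. Contact area A = 0.03217 m × 0.009272 m = 2.983e-04 m².
Working in SI base units: W = 4.854 N, H = 3.285e+09 Pa, K = 5.010e-05.
Archard relation: V = K·W·L/H = 5.010e-05 · 4.854 · 3691 / 3.285e+09 = 2.732e-10 m³.
Wear depth h = V/A = 2.732e-10 / 2.983e-04 = 9.160e-07 m.

value=9.160e-07 m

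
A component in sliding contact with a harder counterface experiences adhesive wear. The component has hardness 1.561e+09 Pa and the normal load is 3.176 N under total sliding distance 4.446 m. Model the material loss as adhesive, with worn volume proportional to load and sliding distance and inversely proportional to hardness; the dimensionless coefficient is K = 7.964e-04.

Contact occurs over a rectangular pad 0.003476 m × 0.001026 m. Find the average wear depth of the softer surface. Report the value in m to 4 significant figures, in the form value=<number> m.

value=2.020e-06 m

Every step maintains full precision — the intermediates are displayed rounded. Rounded just once to 4 significant figures.
Contact area A = 0.003476 m × 0.001026 m = 3.566e-06 m².
Restated in SI base units: W = 3.176 N, H = 1.561e+09 Pa, K = 7.964e-04.
By Archard's law, V = K·W·L/H = 7.964e-04 · 3.176 · 4.446 / 1.561e+09 = 7.204e-12 m³.
Average depth h = V/A = 7.204e-12 / 3.566e-06 = 2.020e-06 m.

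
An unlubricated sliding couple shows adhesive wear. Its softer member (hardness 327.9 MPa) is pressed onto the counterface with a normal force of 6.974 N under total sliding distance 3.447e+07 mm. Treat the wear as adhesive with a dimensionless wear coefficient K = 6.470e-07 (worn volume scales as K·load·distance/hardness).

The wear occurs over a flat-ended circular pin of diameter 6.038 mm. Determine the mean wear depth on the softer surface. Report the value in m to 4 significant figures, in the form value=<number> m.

value=1.657e-05 m

Every step keeps full precision; intermediates are printed rounded. Rounded just once: 4 significant figures.
Convert: The distance L = 3.447e+07 mm = 3.447e+04 m.
Convert: Hardness H = 327.9 MPa = 3.279e+08 Pa.
Convert: Pin diameter d = 6.038 mm = 0.006038 m. Contact area A = π·d²/4 = π·(0.006038 m)²/4 = 2.863e-05 m².
Expressed in SI base units: W = 6.974 N, H = 3.279e+08 Pa, K = 6.470e-07.
Archard relation: V = K·W·L/H = 6.470e-07 · 6.974 · 3.447e+04 / 3.279e+08 = 4.743e-10 m³.
Depth h = V/A = 4.743e-10 / 2.863e-05 = 1.657e-05 m.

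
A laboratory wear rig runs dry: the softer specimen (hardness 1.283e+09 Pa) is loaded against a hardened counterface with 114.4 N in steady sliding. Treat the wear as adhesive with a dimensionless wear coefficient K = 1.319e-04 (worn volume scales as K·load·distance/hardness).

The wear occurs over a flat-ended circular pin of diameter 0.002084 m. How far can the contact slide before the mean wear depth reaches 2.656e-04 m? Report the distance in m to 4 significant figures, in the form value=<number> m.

value=77.03 m

All working math carries exact precision, and the intermediates are shown rounded — a single final rounding: 4 significant figures.
Convert: Contact area A = π·d²/4 = π·(0.002084 m)²/4 = 3.411e-06 m².
Restated in SI base units: W = 114.4 N, H = 1.283e+09 Pa, K = 1.319e-04.
Limit volume V_lim = h_lim·A = 2.656e-04 · 3.411e-06 = 9.060e-10 m³.
Inverting, life L = V_lim·H/(K·W) = 9.060e-10 · 1.283e+09 / (1.319e-04 · 114.4) = 77.03 m.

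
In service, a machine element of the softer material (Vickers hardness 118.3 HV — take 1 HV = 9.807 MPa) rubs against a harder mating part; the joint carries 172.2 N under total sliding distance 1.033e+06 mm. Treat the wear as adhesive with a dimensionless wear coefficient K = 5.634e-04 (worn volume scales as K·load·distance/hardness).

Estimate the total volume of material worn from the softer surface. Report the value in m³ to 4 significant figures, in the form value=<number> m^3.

The intermediates appear rounded. All working math carries exact precision; a lone final rounding, at four significant digits.
Total distance L = 1.033e+06 mm = 1033 m.
Hardness H = 118.3 HV × 9.807 MPa/HV = 1160 MPa = 1.160e+09 Pa.
In SI base units, W = 172.2 N, H = 1.160e+09 Pa, K = 5.634e-04.
Wear volume V = K·W·L/H = 5.634e-04 · 172.2 · 1033 / 1.160e+09 = 8.638e-08 m³.

value=8.638e-08 m^3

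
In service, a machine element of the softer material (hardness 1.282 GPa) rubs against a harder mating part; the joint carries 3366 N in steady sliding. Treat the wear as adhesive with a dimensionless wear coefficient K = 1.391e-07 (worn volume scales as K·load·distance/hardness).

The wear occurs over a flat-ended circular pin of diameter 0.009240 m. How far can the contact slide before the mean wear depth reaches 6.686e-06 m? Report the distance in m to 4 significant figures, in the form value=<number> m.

Intermediate values are printed rounded — every step carries exact precision — rounded just once, at four significant figures.
Convert: Hardness H = 1.282 GPa = 1.282e+09 Pa.
Convert: Contact area A = π·d²/4 = π·(0.009240 m)²/4 = 6.706e-05 m².
Collected in SI base units: W = 3366 N, H = 1.282e+09 Pa, K = 1.391e-07.
Permissible volume V_lim = h_lim·A = 6.686e-06 · 6.706e-05 = 4.483e-10 m³.
Sliding life L = V_lim·H/(K·W) = 4.483e-10 · 1.282e+09 / (1.391e-07 · 3366) = 1228 m.

value=1228 m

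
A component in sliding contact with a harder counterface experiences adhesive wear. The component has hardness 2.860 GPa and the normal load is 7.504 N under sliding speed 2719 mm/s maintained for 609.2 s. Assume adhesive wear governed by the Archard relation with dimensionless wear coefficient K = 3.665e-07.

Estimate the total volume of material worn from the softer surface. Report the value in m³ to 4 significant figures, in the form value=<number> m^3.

value=1.593e-12 m^3

Quoted intermediates are rounded — the algebra keeps full float precision. Rounded once at the end: four significant digits.
Convert: Sliding speed v = 2719 mm/s = 2.719 m/s. Total distance L = v·t = 2.719 m/s × 609.2 s = 1656 m.
Convert: Hardness H = 2.860 GPa = 2.860e+09 Pa.
In SI base units, W = 7.504 N, H = 2.860e+09 Pa, K = 3.665e-07.
Volume removed: V = K·W·L/H = 3.665e-07 · 7.504 · 1656 / 2.860e+09 = 1.593e-12 m³.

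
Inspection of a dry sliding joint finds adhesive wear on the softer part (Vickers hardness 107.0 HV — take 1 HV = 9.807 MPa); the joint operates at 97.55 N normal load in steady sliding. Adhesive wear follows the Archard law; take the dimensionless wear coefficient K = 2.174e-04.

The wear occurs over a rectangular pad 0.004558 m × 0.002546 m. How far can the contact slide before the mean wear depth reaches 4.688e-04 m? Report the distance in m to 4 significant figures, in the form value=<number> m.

Intermediates appear rounded, and the computation holds full float precision; a lone final rounding: four significant figures.
Convert: Hardness H = 107.0 HV × 9.807 MPa/HV = 1049 MPa = 1.049e+09 Pa.
Convert: Contact area A = 0.004558 m × 0.002546 m = 1.160e-05 m².
Collected in SI base units: W = 97.55 N, H = 1.049e+09 Pa, K = 2.174e-04.
Permissible volume V_lim = h_lim·A = 4.688e-04 · 1.160e-05 = 5.440e-09 m³.
Thus life L = V_lim·H/(K·W) = 5.440e-09 · 1.049e+09 / (2.174e-04 · 97.55) = 269.2 m.

value=269.2 m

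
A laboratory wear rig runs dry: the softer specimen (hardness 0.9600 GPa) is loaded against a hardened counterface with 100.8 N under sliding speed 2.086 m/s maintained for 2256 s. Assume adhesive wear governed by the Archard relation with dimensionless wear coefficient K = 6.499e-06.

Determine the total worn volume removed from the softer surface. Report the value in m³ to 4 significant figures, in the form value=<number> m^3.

Intermediate values are shown rounded; the computation runs at full float precision; a lone final rounding, at four significant figures.
The distance L = v·t = 2.086 m/s × 2256 s = 4706 m.
Hardness H = 0.9600 GPa = 9.600e+08 Pa.
Expressed in SI base units: W = 100.8 N, H = 9.600e+08 Pa, K = 6.499e-06.
The Archard volume V = K·W·L/H = 6.499e-06 · 100.8 · 4706 / 9.600e+08 = 3.211e-09 m³.

value=3.211e-09 m^3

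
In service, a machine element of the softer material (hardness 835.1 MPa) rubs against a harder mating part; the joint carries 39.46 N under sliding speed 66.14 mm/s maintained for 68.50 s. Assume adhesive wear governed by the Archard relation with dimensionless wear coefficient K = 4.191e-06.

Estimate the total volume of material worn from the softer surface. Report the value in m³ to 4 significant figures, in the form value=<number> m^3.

value=8.972e-13 m^3

Each operation maintains full float precision — intermediates are shown rounded — one last rounding to 4 significant figures.
Convert: Sliding speed v = 66.14 mm/s = 0.06614 m/s. Path length L = v·t = 0.06614 m/s × 68.50 s = 4.531 m.
Convert: Hardness H = 835.1 MPa = 8.351e+08 Pa.
As SI base values: W = 39.46 N, H = 8.351e+08 Pa, K = 4.191e-06.
The Archard volume V = K·W·L/H = 4.191e-06 · 39.46 · 4.531 / 8.351e+08 = 8.972e-13 m³.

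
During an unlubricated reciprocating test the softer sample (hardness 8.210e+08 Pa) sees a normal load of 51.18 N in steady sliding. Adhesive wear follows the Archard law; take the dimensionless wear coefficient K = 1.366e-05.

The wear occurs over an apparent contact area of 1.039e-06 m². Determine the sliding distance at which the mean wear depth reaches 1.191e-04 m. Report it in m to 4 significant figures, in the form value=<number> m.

Intermediate values are shown rounded; each operation maintains full float precision, and one final rounding to four significant figures.
SI base units throughout: W = 51.18 N, H = 8.210e+08 Pa, K = 1.366e-05.
Allowed volume V_lim = h_lim·A = 1.191e-04 · 1.039e-06 = 1.237e-10 m³.
Inverting, life L = V_lim·H/(K·W) = 1.237e-10 · 8.210e+08 / (1.366e-05 · 51.18) = 145.3 m.

value=145.3 m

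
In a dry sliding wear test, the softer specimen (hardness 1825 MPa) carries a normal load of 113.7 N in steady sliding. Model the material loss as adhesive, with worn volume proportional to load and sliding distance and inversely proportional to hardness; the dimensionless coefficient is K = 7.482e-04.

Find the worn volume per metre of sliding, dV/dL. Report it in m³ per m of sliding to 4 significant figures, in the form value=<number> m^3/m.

value=4.661e-11 m^3/m

The intermediates are printed rounded — the computation keeps full float precision. Rounded once at the end: 4 significant digits.
Convert: Hardness H = 1825 MPa = 1.825e+09 Pa.
Collected in SI base units: W = 113.7 N, H = 1.825e+09 Pa, K = 7.482e-04.
The wear rate dV/dL = K·W/H, so: 7.482e-04 · 113.7 / 1.825e+09 = 4.661e-11 m³/m.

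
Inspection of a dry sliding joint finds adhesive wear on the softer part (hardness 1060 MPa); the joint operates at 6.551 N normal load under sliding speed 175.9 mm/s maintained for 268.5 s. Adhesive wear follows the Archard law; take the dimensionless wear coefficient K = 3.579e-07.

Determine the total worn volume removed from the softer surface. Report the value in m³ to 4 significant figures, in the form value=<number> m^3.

value=1.045e-13 m^3

The algebra holds full float precision; the intermediates are printed rounded; one final rounding to four significant digits.
Sliding speed v = 175.9 mm/s = 0.1759 m/s. Total distance L = v·t = 0.1759 m/s × 268.5 s = 47.23 m.
Hardness H = 1060 MPa = 1.060e+09 Pa.
In SI base units: W = 6.551 N, H = 1.060e+09 Pa, K = 3.579e-07.
Apply Archard: V = K·W·L/H = 3.579e-07 · 6.551 · 47.23 / 1.060e+09 = 1.045e-13 m³.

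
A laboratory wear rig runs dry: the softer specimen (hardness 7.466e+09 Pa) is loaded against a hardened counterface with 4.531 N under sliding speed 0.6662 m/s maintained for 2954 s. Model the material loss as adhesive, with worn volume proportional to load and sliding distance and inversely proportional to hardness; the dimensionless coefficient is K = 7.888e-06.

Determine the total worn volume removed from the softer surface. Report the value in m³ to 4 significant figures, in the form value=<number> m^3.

Intermediate values are printed rounded. Every step keeps full float precision; a single final rounding: 4 significant digits.
Convert: Sliding distance L = v·t = 0.6662 m/s × 2954 s = 1968 m.
Restated in SI base units: W = 4.531 N, H = 7.466e+09 Pa, K = 7.888e-06.
Apply Archard: V = K·W·L/H = 7.888e-06 · 4.531 · 1968 / 7.466e+09 = 9.421e-12 m³.

value=9.421e-12 m^3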